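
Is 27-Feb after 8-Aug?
No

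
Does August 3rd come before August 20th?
Yes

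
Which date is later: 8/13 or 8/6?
8/13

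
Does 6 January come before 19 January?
Yes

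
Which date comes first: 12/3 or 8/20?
8/20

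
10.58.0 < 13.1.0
True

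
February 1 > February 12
False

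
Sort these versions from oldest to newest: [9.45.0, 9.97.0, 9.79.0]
[9.45.0, 9.79.0, 9.97.0]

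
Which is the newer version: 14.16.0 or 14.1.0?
14.16.0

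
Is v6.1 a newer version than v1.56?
Yes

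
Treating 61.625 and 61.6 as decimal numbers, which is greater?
61.625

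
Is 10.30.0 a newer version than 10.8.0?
Yes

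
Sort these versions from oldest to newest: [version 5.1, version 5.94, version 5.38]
[version 5.1, version 5.38, version 5.94]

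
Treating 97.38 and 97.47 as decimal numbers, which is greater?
97.47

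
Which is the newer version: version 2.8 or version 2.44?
version 2.44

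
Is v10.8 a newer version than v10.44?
No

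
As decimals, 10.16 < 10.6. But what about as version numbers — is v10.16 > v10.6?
True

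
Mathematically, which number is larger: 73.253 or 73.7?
73.7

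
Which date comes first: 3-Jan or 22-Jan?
3-Jan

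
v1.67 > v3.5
False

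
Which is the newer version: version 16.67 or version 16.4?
version 16.67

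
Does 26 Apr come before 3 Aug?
Yes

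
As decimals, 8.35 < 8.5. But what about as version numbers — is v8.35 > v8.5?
True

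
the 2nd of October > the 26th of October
False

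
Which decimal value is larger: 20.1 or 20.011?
20.1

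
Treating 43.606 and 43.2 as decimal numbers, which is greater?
43.606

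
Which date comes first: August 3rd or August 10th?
August 3rd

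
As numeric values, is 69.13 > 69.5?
False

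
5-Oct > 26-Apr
True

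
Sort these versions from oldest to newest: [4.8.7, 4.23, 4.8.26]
[4.8.7, 4.8.26, 4.23]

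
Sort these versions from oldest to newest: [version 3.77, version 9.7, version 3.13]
[version 3.13, version 3.77, version 9.7]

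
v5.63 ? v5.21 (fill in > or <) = >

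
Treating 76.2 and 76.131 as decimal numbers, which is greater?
76.2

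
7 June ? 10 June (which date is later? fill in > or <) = <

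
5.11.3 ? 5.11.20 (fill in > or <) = <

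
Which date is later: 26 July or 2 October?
2 October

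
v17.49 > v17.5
True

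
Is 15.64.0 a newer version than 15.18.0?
Yes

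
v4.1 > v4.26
False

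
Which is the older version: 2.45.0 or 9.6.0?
2.45.0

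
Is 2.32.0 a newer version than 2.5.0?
Yes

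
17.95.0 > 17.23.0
True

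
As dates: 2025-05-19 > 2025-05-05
True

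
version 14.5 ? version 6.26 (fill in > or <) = >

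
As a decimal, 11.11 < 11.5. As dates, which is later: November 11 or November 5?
November 11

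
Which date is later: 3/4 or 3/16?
3/16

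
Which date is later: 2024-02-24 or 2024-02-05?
2024-02-24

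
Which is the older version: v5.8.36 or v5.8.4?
v5.8.4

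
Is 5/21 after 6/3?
No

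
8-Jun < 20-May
False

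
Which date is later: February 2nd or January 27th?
February 2nd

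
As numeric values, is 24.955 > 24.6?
True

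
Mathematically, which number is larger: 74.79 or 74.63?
74.79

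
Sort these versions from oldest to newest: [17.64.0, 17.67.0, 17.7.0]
[17.7.0, 17.64.0, 17.67.0]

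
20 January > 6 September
False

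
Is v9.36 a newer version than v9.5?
Yes. Version numbers are compared segment by segment as integers, not as decimals: minor version 36 > 5, so v9.36 > v9.5 (even though the decimal 9.36 < 9.5).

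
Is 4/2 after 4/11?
No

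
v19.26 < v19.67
True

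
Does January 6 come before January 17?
Yes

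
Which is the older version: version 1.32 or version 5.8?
version 1.32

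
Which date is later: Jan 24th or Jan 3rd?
Jan 24th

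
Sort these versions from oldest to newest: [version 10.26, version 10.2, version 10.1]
[version 10.1, version 10.2, version 10.26]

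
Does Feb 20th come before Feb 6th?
No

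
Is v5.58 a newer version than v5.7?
Yes. Version numbers are compared segment by segment as integers, not as decimals: minor version 58 > 7, so v5.58 > v5.7 (even though the decimal 5.58 < 5.7).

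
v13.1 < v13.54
True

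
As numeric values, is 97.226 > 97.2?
True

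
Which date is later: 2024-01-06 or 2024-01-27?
2024-01-27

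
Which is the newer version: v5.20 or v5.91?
v5.91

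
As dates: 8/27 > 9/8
False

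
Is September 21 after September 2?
Yes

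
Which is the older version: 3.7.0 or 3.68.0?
3.7.0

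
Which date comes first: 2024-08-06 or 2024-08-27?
2024-08-06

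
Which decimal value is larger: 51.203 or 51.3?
51.3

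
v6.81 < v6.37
False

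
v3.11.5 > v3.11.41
False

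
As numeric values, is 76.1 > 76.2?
False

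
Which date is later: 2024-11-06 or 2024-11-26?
2024-11-26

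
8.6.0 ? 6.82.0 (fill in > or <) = >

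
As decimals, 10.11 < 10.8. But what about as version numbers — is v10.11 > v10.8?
True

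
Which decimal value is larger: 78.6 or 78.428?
78.6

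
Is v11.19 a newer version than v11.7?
Yes. Version numbers are compared segment by segment as integers, not as decimals: minor version 19 > 7, so v11.19 > v11.7 (even though the decimal 11.19 < 11.7).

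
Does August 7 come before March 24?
No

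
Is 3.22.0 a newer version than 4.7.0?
No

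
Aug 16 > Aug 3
True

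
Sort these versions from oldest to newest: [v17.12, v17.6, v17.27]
[v17.6, v17.12, v17.27]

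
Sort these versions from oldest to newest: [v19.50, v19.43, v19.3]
[v19.3, v19.43, v19.50]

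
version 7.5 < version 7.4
False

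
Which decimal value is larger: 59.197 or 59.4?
59.4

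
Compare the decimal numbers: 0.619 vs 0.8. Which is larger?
0.8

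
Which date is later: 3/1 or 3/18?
3/18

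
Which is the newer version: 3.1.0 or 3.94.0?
3.94.0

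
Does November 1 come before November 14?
Yes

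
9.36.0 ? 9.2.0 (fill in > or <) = >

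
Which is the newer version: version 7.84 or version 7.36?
version 7.84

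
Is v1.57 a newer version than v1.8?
Yes. Version numbers are compared segment by segment as integers, not as decimals: minor version 57 > 8, so v1.57 > v1.8 (even though the decimal 1.57 < 1.8).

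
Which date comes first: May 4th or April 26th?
April 26th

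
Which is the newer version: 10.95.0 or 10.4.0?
10.95.0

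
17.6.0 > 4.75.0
True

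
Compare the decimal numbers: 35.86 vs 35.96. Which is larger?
35.96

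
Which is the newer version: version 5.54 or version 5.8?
version 5.54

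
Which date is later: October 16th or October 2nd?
October 16th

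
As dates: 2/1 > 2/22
False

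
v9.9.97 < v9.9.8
False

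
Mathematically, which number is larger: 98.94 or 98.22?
98.94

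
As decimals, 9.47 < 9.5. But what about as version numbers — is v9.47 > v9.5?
True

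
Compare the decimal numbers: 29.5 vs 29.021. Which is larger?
29.5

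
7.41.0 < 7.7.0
False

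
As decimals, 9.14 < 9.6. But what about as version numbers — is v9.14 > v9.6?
True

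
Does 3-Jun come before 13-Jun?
Yes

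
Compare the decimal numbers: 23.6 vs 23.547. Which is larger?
23.6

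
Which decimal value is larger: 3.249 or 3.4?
3.4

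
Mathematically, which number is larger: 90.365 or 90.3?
90.365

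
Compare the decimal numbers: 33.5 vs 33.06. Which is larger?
33.5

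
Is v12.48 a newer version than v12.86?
No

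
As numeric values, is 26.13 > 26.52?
False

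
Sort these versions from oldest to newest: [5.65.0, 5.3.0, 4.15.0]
[4.15.0, 5.3.0, 5.65.0]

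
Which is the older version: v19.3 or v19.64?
v19.3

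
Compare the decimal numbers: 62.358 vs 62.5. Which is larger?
62.5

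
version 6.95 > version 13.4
False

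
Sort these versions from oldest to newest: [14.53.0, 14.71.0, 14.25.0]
[14.25.0, 14.53.0, 14.71.0]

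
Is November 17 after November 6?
Yes. Day 17 comes after day 6 in November — this is a date comparison, not a decimal one (the decimal 11.17 would be smaller than 11.6).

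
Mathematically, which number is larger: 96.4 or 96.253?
96.4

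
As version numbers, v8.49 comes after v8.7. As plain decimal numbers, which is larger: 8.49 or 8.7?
8.7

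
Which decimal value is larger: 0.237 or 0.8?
0.8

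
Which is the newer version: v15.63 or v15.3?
v15.63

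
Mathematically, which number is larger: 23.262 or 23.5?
23.5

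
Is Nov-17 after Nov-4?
Yes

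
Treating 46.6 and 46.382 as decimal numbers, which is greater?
46.6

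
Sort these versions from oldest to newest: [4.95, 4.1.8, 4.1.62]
[4.1.8, 4.1.62, 4.95]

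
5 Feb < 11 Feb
True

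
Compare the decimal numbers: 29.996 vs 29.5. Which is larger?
29.996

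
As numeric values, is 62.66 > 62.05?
True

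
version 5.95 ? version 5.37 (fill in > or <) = >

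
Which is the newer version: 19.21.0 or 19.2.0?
19.21.0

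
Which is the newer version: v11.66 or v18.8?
v18.8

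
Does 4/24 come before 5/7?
Yes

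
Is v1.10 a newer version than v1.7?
Yes. Version numbers are compared segment by segment as integers, not as decimals: minor version 10 > 7, so v1.10 > v1.7 (even though the decimal 1.10 < 1.7).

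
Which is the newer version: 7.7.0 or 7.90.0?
7.90.0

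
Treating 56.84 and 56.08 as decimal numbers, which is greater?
56.84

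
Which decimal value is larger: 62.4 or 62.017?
62.4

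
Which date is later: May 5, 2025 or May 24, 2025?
May 24, 2025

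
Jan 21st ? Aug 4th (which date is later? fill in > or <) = <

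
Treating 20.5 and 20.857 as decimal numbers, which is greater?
20.857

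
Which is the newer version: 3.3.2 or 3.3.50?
3.3.50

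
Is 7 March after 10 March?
No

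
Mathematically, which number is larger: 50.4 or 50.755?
50.755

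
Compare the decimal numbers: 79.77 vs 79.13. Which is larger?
79.77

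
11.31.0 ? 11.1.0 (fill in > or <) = >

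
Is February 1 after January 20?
Yes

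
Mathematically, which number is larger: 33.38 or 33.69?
33.69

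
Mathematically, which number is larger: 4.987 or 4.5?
4.987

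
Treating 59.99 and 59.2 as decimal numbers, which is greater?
59.99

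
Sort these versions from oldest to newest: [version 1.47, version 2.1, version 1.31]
[version 1.31, version 1.47, version 2.1]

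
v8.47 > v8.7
True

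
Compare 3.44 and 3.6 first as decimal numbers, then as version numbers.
As decimals: 3.44 < 3.6. As versions: v3.44 > v3.6 (minor version 44 > 6).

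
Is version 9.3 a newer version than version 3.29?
Yes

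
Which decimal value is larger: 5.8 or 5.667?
5.8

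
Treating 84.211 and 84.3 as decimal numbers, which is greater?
84.3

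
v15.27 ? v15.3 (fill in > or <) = >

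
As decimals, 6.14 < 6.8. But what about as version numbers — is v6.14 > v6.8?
True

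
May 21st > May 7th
True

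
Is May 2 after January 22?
Yes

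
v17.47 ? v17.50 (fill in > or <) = <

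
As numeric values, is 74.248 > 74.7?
False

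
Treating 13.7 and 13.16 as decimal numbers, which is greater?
13.7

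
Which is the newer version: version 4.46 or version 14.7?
version 14.7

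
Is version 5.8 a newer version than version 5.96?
No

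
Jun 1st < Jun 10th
True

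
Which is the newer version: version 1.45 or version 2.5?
version 2.5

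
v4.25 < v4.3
False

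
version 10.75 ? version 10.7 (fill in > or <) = >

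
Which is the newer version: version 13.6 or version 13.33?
version 13.33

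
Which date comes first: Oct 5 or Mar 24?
Mar 24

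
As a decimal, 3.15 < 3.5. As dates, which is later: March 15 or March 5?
March 15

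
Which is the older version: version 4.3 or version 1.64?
version 1.64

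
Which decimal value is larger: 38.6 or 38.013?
38.6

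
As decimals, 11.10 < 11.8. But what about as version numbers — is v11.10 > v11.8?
True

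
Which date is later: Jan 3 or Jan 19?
Jan 19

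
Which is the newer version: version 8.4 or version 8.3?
version 8.4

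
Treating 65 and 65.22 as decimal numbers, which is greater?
65.22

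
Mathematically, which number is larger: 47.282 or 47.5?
47.5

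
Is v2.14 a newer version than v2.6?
Yes. Version numbers are compared segment by segment as integers, not as decimals: minor version 14 > 6, so v2.14 > v2.6 (even though the decimal 2.14 < 2.6).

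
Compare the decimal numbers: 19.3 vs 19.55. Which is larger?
19.55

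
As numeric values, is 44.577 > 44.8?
False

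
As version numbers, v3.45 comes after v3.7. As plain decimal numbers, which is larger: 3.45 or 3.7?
3.7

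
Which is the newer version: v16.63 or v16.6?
v16.63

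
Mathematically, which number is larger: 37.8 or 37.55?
37.8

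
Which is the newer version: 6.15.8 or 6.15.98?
6.15.98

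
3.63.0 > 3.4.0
True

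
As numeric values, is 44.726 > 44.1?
True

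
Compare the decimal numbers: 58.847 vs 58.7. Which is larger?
58.847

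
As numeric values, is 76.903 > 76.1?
True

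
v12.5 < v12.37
True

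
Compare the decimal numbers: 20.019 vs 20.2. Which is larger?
20.2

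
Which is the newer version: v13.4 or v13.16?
v13.16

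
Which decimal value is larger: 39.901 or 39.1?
39.901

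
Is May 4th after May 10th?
No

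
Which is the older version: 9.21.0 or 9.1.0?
9.1.0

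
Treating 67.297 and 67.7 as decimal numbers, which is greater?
67.7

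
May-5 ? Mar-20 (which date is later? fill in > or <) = >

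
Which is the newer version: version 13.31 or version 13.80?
version 13.80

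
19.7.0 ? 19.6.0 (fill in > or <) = >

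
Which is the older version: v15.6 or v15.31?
v15.6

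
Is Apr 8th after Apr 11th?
No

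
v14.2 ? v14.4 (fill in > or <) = <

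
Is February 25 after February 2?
Yes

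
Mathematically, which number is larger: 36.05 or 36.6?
36.6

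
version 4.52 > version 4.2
True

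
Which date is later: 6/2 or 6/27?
6/27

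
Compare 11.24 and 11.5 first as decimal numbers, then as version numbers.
As decimals: 11.24 < 11.5. As versions: v11.24 > v11.5 (minor version 24 > 5).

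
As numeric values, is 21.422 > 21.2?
True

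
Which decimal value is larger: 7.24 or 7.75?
7.75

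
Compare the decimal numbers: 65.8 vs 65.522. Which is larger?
65.8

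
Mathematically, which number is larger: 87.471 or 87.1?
87.471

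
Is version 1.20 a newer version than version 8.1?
No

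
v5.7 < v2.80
False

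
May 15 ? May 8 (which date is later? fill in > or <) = >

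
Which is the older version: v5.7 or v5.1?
v5.1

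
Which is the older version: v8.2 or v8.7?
v8.2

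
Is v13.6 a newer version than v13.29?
No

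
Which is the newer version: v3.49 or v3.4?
v3.49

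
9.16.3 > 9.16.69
False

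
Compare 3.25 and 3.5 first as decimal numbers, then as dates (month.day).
As decimals: 3.25 < 3.5. As dates: 3/25 is later than 3/5 (day 25 > day 5).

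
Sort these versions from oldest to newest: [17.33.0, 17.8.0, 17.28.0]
[17.8.0, 17.28.0, 17.33.0]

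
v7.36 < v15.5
True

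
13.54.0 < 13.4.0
False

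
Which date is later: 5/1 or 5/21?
5/21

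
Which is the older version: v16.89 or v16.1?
v16.1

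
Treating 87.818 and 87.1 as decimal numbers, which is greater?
87.818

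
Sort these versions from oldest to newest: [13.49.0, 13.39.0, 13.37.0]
[13.37.0, 13.39.0, 13.49.0]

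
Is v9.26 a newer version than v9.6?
Yes. Version numbers are compared segment by segment as integers, not as decimals: minor version 26 > 6, so v9.26 > v9.6 (even though the decimal 9.26 < 9.6).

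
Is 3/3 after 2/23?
Yes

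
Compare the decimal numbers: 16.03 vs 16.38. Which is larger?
16.38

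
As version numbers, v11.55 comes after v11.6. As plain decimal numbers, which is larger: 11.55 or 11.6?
11.6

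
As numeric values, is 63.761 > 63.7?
True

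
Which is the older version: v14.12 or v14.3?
v14.3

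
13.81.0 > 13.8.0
True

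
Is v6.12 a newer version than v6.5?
Yes. Version numbers are compared segment by segment as integers, not as decimals: minor version 12 > 5, so v6.12 > v6.5 (even though the decimal 6.12 < 6.5).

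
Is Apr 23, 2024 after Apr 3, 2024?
Yes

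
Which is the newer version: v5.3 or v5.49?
v5.49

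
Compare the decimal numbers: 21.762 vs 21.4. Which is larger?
21.762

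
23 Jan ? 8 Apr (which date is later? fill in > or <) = <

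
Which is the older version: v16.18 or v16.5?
v16.5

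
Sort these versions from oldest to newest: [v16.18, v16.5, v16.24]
[v16.5, v16.18, v16.24]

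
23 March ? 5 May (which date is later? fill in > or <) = <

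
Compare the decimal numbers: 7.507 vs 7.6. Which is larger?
7.6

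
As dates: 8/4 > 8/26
False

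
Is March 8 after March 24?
No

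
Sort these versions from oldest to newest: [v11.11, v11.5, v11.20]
[v11.5, v11.11, v11.20]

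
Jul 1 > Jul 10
False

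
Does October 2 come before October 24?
Yes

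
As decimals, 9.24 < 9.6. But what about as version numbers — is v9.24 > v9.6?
True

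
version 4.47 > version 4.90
False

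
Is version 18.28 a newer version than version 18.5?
Yes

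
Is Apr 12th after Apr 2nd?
Yes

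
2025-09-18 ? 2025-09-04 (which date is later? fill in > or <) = >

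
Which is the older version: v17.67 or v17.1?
v17.1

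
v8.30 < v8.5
False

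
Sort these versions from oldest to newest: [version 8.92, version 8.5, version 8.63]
[version 8.5, version 8.63, version 8.92]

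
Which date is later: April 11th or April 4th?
April 11th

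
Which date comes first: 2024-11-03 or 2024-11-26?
2024-11-03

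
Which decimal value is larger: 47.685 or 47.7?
47.7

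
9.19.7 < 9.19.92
True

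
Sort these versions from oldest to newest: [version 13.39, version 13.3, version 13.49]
[version 13.3, version 13.39, version 13.49]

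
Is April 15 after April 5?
Yes. Day 15 comes after day 5 in April — this is a date comparison, not a decimal one (the decimal 4.15 would be smaller than 4.5).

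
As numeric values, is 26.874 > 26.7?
True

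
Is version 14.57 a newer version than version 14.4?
Yes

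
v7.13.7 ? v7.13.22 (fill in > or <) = <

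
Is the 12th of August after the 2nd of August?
Yes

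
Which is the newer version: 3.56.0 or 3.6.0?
3.56.0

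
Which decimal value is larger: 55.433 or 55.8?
55.8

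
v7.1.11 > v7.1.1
True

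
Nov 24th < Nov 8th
False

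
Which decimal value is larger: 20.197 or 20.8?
20.8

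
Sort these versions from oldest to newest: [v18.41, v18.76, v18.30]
[v18.30, v18.41, v18.76]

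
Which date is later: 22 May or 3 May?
22 May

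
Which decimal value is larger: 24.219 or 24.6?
24.6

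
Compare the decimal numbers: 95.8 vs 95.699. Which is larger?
95.8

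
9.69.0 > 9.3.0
True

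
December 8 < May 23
False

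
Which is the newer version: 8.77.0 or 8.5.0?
8.77.0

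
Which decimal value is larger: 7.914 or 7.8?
7.914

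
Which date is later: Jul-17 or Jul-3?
Jul-17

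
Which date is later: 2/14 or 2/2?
2/14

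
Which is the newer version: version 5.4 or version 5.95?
version 5.95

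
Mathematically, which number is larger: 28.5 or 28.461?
28.5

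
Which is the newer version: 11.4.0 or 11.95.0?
11.95.0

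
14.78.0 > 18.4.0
False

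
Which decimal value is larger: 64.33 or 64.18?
64.33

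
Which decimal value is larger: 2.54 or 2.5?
2.54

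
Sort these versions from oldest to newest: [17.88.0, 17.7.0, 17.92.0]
[17.7.0, 17.88.0, 17.92.0]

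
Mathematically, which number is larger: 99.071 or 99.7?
99.7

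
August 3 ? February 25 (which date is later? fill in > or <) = >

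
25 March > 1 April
False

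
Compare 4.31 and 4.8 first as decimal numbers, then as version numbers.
As decimals: 4.31 < 4.8. As versions: v4.31 > v4.8 (minor version 31 > 8).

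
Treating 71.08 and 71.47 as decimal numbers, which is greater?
71.47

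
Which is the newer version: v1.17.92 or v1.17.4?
v1.17.92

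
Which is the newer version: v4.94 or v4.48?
v4.94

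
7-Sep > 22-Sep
False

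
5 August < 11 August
True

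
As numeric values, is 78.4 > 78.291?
True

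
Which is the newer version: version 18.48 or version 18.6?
version 18.48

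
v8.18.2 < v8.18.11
True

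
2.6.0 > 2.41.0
False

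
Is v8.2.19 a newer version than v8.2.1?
Yes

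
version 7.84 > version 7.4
True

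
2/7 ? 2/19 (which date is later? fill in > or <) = <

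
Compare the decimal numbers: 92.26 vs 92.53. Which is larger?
92.53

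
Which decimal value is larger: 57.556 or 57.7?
57.7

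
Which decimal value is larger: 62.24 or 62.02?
62.24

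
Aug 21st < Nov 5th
True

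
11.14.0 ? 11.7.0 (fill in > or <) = >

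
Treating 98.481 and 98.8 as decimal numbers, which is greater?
98.8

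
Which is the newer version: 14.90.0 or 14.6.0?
14.90.0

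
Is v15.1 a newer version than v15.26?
No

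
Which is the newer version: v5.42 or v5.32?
v5.42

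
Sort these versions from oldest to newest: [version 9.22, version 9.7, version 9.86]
[version 9.7, version 9.22, version 9.86]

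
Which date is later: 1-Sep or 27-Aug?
1-Sep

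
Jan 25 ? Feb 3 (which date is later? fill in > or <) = <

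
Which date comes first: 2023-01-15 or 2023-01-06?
2023-01-06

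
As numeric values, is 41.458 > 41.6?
False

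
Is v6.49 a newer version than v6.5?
Yes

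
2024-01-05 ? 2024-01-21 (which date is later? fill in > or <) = <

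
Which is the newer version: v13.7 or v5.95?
v13.7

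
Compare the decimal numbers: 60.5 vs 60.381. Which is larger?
60.5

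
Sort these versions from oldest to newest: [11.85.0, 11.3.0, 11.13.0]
[11.3.0, 11.13.0, 11.85.0]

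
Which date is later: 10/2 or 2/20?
10/2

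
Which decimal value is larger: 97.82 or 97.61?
97.82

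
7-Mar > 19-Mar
False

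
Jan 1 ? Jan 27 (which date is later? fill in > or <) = <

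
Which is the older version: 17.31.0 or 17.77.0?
17.31.0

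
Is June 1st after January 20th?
Yes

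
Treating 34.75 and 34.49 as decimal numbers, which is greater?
34.75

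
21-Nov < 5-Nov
False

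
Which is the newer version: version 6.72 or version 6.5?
version 6.72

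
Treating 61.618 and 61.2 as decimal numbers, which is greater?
61.618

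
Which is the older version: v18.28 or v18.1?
v18.1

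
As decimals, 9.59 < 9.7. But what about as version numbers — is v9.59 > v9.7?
True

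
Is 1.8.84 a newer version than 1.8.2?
Yes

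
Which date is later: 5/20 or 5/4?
5/20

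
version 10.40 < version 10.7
False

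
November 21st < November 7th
False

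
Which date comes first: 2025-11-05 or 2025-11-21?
2025-11-05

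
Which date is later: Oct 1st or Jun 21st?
Oct 1st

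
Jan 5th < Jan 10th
True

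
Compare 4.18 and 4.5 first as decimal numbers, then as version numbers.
As decimals: 4.18 < 4.5. As versions: v4.18 > v4.5 (minor version 18 > 5).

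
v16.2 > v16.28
False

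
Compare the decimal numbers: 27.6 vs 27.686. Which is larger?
27.686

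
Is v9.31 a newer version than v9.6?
Yes. Version numbers are compared segment by segment as integers, not as decimals: minor version 31 > 6, so v9.31 > v9.6 (even though the decimal 9.31 < 9.6).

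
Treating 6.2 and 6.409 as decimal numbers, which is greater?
6.409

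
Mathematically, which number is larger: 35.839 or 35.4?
35.839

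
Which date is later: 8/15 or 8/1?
8/15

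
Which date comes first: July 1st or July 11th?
July 1st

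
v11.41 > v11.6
True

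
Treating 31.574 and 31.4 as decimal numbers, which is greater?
31.574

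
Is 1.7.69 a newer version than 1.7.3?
Yes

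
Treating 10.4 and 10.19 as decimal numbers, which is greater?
10.4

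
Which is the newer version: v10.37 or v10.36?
v10.37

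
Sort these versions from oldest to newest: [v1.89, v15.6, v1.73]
[v1.73, v1.89, v15.6]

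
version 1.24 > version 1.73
False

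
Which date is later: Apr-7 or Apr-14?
Apr-14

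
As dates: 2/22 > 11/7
False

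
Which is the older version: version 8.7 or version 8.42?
version 8.7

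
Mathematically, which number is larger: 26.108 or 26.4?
26.4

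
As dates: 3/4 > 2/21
True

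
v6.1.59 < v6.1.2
False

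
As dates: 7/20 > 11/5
False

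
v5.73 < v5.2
False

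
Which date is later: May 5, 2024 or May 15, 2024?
May 15, 2024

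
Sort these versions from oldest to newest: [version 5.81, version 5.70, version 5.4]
[version 5.4, version 5.70, version 5.81]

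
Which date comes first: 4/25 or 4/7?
4/7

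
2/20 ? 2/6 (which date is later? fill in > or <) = >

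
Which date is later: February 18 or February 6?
February 18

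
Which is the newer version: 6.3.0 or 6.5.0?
6.5.0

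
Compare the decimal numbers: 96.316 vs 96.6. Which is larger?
96.6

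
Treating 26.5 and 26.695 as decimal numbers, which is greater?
26.695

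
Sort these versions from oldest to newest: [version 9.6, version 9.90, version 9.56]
[version 9.6, version 9.56, version 9.90]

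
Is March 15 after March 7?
Yes. Day 15 comes after day 7 in March — this is a date comparison, not a decimal one (the decimal 3.15 would be smaller than 3.7).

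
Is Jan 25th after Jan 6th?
Yes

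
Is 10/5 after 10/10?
No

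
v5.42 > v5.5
True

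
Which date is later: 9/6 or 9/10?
9/10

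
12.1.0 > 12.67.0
False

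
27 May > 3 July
False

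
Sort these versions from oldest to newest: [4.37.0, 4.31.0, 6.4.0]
[4.31.0, 4.37.0, 6.4.0]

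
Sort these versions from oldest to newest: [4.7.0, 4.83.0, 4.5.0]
[4.5.0, 4.7.0, 4.83.0]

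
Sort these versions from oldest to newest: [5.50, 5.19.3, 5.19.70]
[5.19.3, 5.19.70, 5.50]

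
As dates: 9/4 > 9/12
False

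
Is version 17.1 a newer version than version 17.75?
No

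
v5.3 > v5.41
False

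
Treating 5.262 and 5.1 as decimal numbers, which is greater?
5.262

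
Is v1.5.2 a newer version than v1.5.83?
No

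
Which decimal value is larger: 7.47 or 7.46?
7.47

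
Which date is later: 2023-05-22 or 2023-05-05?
2023-05-22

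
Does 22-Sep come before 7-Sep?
No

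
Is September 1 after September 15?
No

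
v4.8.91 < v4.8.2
False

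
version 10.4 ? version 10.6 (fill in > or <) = <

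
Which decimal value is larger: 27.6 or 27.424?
27.6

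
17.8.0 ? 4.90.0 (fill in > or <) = >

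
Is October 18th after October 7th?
Yes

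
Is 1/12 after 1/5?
Yes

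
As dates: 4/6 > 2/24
True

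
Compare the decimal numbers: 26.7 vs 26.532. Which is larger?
26.7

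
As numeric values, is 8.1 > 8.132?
False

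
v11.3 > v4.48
True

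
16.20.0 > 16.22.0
False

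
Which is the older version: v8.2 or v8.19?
v8.2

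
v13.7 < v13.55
True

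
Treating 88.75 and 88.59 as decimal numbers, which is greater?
88.75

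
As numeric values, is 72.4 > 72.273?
True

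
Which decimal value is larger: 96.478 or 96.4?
96.478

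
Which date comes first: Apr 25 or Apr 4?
Apr 4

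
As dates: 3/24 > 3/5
True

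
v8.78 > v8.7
True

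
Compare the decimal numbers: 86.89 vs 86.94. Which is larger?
86.94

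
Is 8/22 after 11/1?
No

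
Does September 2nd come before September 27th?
Yes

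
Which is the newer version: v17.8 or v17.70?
v17.70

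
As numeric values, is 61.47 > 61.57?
False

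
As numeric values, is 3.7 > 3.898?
False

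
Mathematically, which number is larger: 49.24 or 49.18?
49.24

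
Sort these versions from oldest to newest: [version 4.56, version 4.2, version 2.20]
[version 2.20, version 4.2, version 4.56]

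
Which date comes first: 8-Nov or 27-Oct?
27-Oct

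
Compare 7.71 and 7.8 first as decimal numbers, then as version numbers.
As decimals: 7.71 < 7.8. As versions: v7.71 > v7.8 (minor version 71 > 8).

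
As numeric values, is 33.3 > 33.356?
False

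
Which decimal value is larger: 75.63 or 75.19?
75.63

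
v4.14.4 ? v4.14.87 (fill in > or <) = <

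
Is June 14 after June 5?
Yes. Day 14 comes after day 5 in June — this is a date comparison, not a decimal one (the decimal 6.14 would be smaller than 6.5).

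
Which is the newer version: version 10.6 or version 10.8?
version 10.8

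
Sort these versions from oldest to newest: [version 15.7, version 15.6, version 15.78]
[version 15.6, version 15.7, version 15.78]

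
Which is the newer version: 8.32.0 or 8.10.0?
8.32.0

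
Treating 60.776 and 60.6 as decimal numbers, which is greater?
60.776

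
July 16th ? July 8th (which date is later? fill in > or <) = >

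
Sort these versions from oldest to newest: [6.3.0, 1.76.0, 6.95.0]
[1.76.0, 6.3.0, 6.95.0]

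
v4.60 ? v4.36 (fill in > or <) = >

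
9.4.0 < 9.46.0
True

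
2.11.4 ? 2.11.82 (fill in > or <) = <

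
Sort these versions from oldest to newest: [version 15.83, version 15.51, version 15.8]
[version 15.8, version 15.51, version 15.83]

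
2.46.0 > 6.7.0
False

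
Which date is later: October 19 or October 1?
October 19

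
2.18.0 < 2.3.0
False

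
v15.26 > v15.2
True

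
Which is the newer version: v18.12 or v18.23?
v18.23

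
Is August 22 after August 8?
Yes. Day 22 comes after day 8 in August — this is a date comparison, not a decimal one (the decimal 8.22 would be smaller than 8.8).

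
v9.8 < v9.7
False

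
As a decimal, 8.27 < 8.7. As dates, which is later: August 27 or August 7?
August 27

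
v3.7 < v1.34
False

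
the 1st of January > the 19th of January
False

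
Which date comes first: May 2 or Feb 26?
Feb 26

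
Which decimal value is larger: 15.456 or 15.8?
15.8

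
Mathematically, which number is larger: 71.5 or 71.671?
71.671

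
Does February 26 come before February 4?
No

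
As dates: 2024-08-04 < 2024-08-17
True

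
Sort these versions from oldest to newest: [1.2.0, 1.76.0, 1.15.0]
[1.2.0, 1.15.0, 1.76.0]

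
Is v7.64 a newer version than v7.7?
Yes. Version numbers are compared segment by segment as integers, not as decimals: minor version 64 > 7, so v7.64 > v7.7 (even though the decimal 7.64 < 7.7).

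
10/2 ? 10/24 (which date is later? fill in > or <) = <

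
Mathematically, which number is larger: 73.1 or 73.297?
73.297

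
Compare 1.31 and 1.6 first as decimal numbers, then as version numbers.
As decimals: 1.31 < 1.6. As versions: v1.31 > v1.6 (minor version 31 > 6).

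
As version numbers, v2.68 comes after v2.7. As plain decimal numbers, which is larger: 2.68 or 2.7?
2.7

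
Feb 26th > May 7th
False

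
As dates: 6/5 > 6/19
False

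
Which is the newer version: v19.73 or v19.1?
v19.73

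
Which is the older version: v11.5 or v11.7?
v11.5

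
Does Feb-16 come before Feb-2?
No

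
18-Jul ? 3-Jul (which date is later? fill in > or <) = >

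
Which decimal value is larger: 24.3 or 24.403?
24.403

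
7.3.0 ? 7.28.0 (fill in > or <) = <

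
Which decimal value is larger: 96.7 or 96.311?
96.7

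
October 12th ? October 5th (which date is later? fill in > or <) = >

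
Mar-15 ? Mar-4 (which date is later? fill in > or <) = >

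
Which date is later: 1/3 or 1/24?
1/24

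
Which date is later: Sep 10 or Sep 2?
Sep 10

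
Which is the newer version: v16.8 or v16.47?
v16.47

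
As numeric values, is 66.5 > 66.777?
False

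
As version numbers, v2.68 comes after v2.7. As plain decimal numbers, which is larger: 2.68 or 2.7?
2.7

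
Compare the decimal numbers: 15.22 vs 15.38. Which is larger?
15.38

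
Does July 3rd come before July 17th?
Yes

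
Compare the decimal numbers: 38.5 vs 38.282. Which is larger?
38.5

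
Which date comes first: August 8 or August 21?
August 8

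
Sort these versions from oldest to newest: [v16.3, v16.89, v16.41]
[v16.3, v16.41, v16.89]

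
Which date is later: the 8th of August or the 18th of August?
the 18th of August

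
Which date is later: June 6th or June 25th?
June 25th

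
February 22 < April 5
True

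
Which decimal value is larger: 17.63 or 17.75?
17.75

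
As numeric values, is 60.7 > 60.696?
True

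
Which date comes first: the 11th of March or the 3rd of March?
the 3rd of March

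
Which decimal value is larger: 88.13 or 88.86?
88.86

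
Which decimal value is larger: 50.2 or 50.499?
50.499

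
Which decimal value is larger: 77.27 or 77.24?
77.27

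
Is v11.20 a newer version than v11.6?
Yes. Version numbers are compared segment by segment as integers, not as decimals: minor version 20 > 6, so v11.20 > v11.6 (even though the decimal 11.20 < 11.6).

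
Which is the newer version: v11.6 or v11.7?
v11.7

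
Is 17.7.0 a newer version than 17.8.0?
No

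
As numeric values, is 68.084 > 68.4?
False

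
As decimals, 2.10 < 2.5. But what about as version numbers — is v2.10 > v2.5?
True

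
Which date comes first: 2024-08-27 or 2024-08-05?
2024-08-05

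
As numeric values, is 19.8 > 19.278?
True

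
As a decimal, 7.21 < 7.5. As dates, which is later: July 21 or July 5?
July 21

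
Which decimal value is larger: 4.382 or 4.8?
4.8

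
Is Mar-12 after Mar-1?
Yes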